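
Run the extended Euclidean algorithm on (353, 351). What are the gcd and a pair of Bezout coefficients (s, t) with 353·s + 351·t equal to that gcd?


Euclidean algorithm on (353, 351) — divide until remainder is 0:
  353 = 1 · 351 + 2
  351 = 175 · 2 + 1
  2 = 2 · 1 + 0
gcd(353, 351) = 1.
Track Bezout coefficients alongside the remainders: start with r₀ = 353 = a·1 + b·0 (s = 1, t = 0) and r₁ = 351 = a·0 + b·1 (s = 0, t = 1); each new remainder r_{k+1} = r_{k-1} − q_k·r_k inherits s_{k+1} = s_{k-1} − q_k·s_k, t_{k+1} = t_{k-1} − q_k·t_k, so r_k = a·s_k + b·t_k at every step:
  q = 1: r = 2, s = 1 − 1·0 = 1, t = 0 − 1·1 = -1  (check: 353·1 + 351·(-1) = 2)
  q = 175: r = 1, s = 0 − 175·1 = -175, t = 1 − 175·(-1) = 176  (check: 353·(-175) + 351·176 = 1)
The row with r = 1 (the gcd) gives the Bezout coefficients s = -175, t = 176.
Result: 353 · (-175) + 351 · (176) = 1.

gcd(353, 351) = 1; s = -175, t = 176 (check: 353·(-175) + 351·176 = 1).


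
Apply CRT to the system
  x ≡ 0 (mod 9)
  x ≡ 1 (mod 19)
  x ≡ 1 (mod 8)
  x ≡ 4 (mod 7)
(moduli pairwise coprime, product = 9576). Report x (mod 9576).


Product of moduli M = 9 · 19 · 8 · 7 = 9576.
Merge one congruence at a time:
  Start: x ≡ 0 (mod 9).
  Combine with x ≡ 1 (mod 19); new modulus lcm = 171.
    Write x = 0 + 9·t and substitute into x ≡ 1 (mod 19): 9·t ≡ 1 − 0 = 1 (mod 19).
    The inverse of 9 mod 19 is 17 (since 9·17 = 153 = 8·19 + 1), so t ≡ 17·1 = 17 ≡ 17 (mod 19).
    Then x = 0 + 9·17 = 153, valid modulo lcm(9, 19) = 171: x ≡ 153 (mod 171).
  Combine with x ≡ 1 (mod 8); new modulus lcm = 1368.
    Write x = 153 + 171·t and substitute into x ≡ 1 (mod 8): 171·t ≡ 1 − 153 = -152 (mod 8).
    Reduce coefficients mod 8: 3·t ≡ 0 (mod 8).
    The inverse of 3 mod 8 is 3 (since 3·3 = 9 = 1·8 + 1), so t ≡ 3·0 = 0 ≡ 0 (mod 8).
    Then x = 153 + 171·0 = 153, valid modulo lcm(171, 8) = 1368: x ≡ 153 (mod 1368).
  Combine with x ≡ 4 (mod 7); new modulus lcm = 9576.
    Write x = 153 + 1368·t and substitute into x ≡ 4 (mod 7): 1368·t ≡ 4 − 153 = -149 (mod 7).
    Reduce coefficients mod 7: 3·t ≡ 5 (mod 7).
    The inverse of 3 mod 7 is 5 (since 3·5 = 15 = 2·7 + 1), so t ≡ 5·5 = 25 ≡ 4 (mod 7).
    Then x = 153 + 1368·4 = 5625, valid modulo lcm(1368, 7) = 9576: x ≡ 5625 (mod 9576).
Verify against each original: 5625 mod 9 = 0, 5625 mod 19 = 1, 5625 mod 8 = 1, 5625 mod 7 = 4.

x ≡ 5625 (mod 9576).


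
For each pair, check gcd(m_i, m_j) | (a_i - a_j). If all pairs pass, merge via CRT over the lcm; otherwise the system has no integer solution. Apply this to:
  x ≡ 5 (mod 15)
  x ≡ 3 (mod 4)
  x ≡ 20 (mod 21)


Moduli 15, 4, 21 are not pairwise coprime, so CRT works modulo lcm(m_i) when all pairwise compatibility conditions hold.
Pairwise compatibility: gcd(m_i, m_j) must divide a_i - a_j for every pair.
Merge one congruence at a time:
  Start: x ≡ 5 (mod 15).
  Combine with x ≡ 3 (mod 4): gcd(15, 4) = 1; 3 - 5 = -2, which IS divisible by 1, so compatible.
    Write x = 5 + 15·t and substitute into x ≡ 3 (mod 4): 15·t ≡ 3 − 5 = -2 (mod 4).
    Reduce coefficients mod 4: 3·t ≡ 2 (mod 4).
    The inverse of 3 mod 4 is 3 (since 3·3 = 9 = 2·4 + 1), so t ≡ 3·2 = 6 ≡ 2 (mod 4).
    Then x = 5 + 15·2 = 35, valid modulo lcm(15, 4) = 60: x ≡ 35 (mod 60).
  Combine with x ≡ 20 (mod 21): gcd(60, 21) = 3; 20 - 35 = -15, which IS divisible by 3, so compatible.
    Write x = 35 + 60·t and substitute into x ≡ 20 (mod 21): 60·t ≡ 20 − 35 = -15 (mod 21).
    Divide the congruence (and modulus) by g = 3: 20·t ≡ -5 (mod 7).
    Reduce coefficients mod 7: 6·t ≡ 2 (mod 7).
    The inverse of 6 mod 7 is 6 (since 6·6 = 36 = 5·7 + 1), so t ≡ 6·2 = 12 ≡ 5 (mod 7).
    Then x = 35 + 60·5 = 335, valid modulo lcm(60, 21) = 420: x ≡ 335 (mod 420).
Verify: 335 mod 15 = 5, 335 mod 4 = 3, 335 mod 21 = 20.

x ≡ 335 (mod 420).


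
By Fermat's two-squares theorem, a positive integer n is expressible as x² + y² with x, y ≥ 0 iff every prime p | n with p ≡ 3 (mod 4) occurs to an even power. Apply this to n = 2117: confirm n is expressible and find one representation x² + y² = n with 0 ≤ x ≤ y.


Step 1: Factor n = 2117 = 29 · 73.
Step 2: Check the mod-4 condition on each prime factor: 29 ≡ 1 (mod 4), exponent 1; 73 ≡ 1 (mod 4), exponent 1.
All primes ≡ 3 (mod 4) appear to even exponent (or don't appear), so by the two-squares theorem n IS expressible as a sum of two squares.
Step 3: Build a representation. Here n = 29 · 73 is a product of primes ≡ 1 (mod 4). Each prime p ≡ 1 (mod 4) is itself a sum of two squares; find a² by testing p − a² for a perfect square:
  29: 29 − 1² = 28, 29 − 2² = 25 = 5² ⇒ 29 = 2² + 5².
  73: 73 − 1² = 72, 73 − 2² = 69, 73 − 3² = 64 = 8² ⇒ 73 = 3² + 8².
  Combine using the Brahmagupta–Fibonacci identity (a² + b²)(c² + d²) = (ac − bd)² + (ad + bc)² = (ac + bd)² + (ad − bc)²:
  29 · 73 = 2117: from (2² + 5²)(3² + 8²), take (2·3 − 5·8, 2·8 + 5·3) = (6 − 40, 16 + 15) = (-34, 31); dropping signs (only squares matter) gives (34, 31); check 34² + 31² = 1156 + 961 = 2117 ✓.
Step 4: Order so x ≤ y and verify: 31² + 34² = 961 + 1156 = 2117 = n. ✓

n = 2117 = 31² + 34² (one valid representation with x ≤ y).


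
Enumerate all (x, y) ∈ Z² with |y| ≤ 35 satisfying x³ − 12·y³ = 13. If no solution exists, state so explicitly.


The equation is x³ - 12y³ = 13. For fixed y, x³ = 12·y³ + 13, so a solution requires the RHS to be a perfect cube.
Strategy: iterate y from -35 to 35, compute RHS = 12·y³ + 13, and check whether it is a (positive or negative) perfect cube.
Check small values of y:
  y = 0: RHS = 13 is not a perfect cube.
  y = 1: RHS = 25 is not a perfect cube.
  y = -1: RHS = 1 = (1)³ ⇒ x = 1 works.
  y = 2: RHS = 109 is not a perfect cube.
  y = -2: RHS = -83 is not a perfect cube.
  y = 3: RHS = 337 is not a perfect cube.
  y = -3: RHS = -311 is not a perfect cube.
Continuing the search up to |y| = 35 finds no further solutions beyond those listed.
Collected solutions: (1, -1).

Solutions (with |y| ≤ 35): (1, -1).


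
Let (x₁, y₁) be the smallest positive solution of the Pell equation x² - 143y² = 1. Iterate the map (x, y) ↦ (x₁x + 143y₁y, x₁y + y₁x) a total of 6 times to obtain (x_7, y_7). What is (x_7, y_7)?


Step 1: Find the fundamental solution (x₁, y₁) of x² - 143y² = 1.
  Expand √143 as a continued fraction. a₀ = ⌊√143⌋ = 11; iterate m_{k+1} = d_k·a_k − m_k, d_{k+1} = (143 − m_{k+1}²)/d_k, a_{k+1} = ⌊(a₀ + m_{k+1})/d_{k+1}⌋ (starting m₀ = 0, d₀ = 1), with convergents p_k = a_k·p_{k-1} + p_{k-2}, q_k = a_k·q_{k-1} + q_{k-2} (p₋₁ = 1, q₋₁ = 0):
  k = 0: a₀ = 11; p₀/q₀ = 11/1; p₀² − 143·q₀² = 121 − 143 = -22.
  k = 1: m = 11, d = 22, a = ⌊(11 + 11)/22⌋ = 1; p/q = (1·11 + 1)/(1·1 + 0) = 12/1; p² − 143·q² = 144 − 143 = 1.
  The first convergent with p² − 143·q² = 1 gives the fundamental solution (x₁, y₁) = (12, 1).
Step 2: Apply the recurrence (x_{n+1}, y_{n+1}) = (x₁x_n + 143y₁y_n, x₁y_n + y₁x_n) repeatedly.
  From (x_1, y_1) = (12, 1): x_2 = 12·12 + 143·1·1 = 287; y_2 = 12·1 + 1·12 = 24.
  From (x_2, y_2) = (287, 24): x_3 = 12·287 + 143·1·24 = 6876; y_3 = 12·24 + 1·287 = 575.
  From (x_3, y_3) = (6876, 575): x_4 = 12·6876 + 143·1·575 = 164737; y_4 = 12·575 + 1·6876 = 13776.
  From (x_4, y_4) = (164737, 13776): x_5 = 12·164737 + 143·1·13776 = 3946812; y_5 = 12·13776 + 1·164737 = 330049.
  From (x_5, y_5) = (3946812, 330049): x_6 = 12·3946812 + 143·1·330049 = 94558751; y_6 = 12·330049 + 1·3946812 = 7907400.
  From (x_6, y_6) = (94558751, 7907400): x_7 = 12·94558751 + 143·1·7907400 = 2265463212; y_7 = 12·7907400 + 1·94558751 = 189447551.
Step 3: Verify x_7² - 143·y_7² = 5132323564925356944 - 5132323564925356943 = 1 (should be 1). ✓

(x_1, y_1) = (12, 1); (x_7, y_7) = (2265463212, 189447551).


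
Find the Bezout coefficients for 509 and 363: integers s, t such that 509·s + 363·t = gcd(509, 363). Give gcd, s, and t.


Euclidean algorithm on (509, 363) — divide until remainder is 0:
  509 = 1 · 363 + 146
  363 = 2 · 146 + 71
  146 = 2 · 71 + 4
  71 = 17 · 4 + 3
  4 = 1 · 3 + 1
  3 = 3 · 1 + 0
gcd(509, 363) = 1.
Track Bezout coefficients alongside the remainders: start with r₀ = 509 = a·1 + b·0 (s = 1, t = 0) and r₁ = 363 = a·0 + b·1 (s = 0, t = 1); each new remainder r_{k+1} = r_{k-1} − q_k·r_k inherits s_{k+1} = s_{k-1} − q_k·s_k, t_{k+1} = t_{k-1} − q_k·t_k, so r_k = a·s_k + b·t_k at every step:
  q = 1: r = 146, s = 1 − 1·0 = 1, t = 0 − 1·1 = -1  (check: 509·1 + 363·(-1) = 146)
  q = 2: r = 71, s = 0 − 2·1 = -2, t = 1 − 2·(-1) = 3  (check: 509·(-2) + 363·3 = 71)
  q = 2: r = 4, s = 1 − 2·(-2) = 5, t = -1 − 2·3 = -7  (check: 509·5 + 363·(-7) = 4)
  q = 17: r = 3, s = -2 − 17·5 = -87, t = 3 − 17·(-7) = 122  (check: 509·(-87) + 363·122 = 3)
  q = 1: r = 1, s = 5 − 1·(-87) = 92, t = -7 − 1·122 = -129  (check: 509·92 + 363·(-129) = 1)
The row with r = 1 (the gcd) gives the Bezout coefficients s = 92, t = -129.
Result: 509 · (92) + 363 · (-129) = 1.

gcd(509, 363) = 1; s = 92, t = -129 (check: 509·92 + 363·(-129) = 1).


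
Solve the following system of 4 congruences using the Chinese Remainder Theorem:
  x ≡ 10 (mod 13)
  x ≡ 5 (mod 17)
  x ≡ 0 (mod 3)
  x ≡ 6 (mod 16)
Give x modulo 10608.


Product of moduli M = 13 · 17 · 3 · 16 = 10608.
Merge one congruence at a time:
  Start: x ≡ 10 (mod 13).
  Combine with x ≡ 5 (mod 17); new modulus lcm = 221.
    Write x = 10 + 13·t and substitute into x ≡ 5 (mod 17): 13·t ≡ 5 − 10 = -5 (mod 17).
    Reduce coefficients mod 17: 13·t ≡ 12 (mod 17).
    The inverse of 13 mod 17 is 4 (since 13·4 = 52 = 3·17 + 1), so t ≡ 4·12 = 48 ≡ 14 (mod 17).
    Then x = 10 + 13·14 = 192, valid modulo lcm(13, 17) = 221: x ≡ 192 (mod 221).
  Combine with x ≡ 0 (mod 3); new modulus lcm = 663.
    Write x = 192 + 221·t and substitute into x ≡ 0 (mod 3): 221·t ≡ 0 − 192 = -192 (mod 3).
    Reduce coefficients mod 3: 2·t ≡ 0 (mod 3).
    The inverse of 2 mod 3 is 2 (since 2·2 = 4 = 1·3 + 1), so t ≡ 2·0 = 0 ≡ 0 (mod 3).
    Then x = 192 + 221·0 = 192, valid modulo lcm(221, 3) = 663: x ≡ 192 (mod 663).
  Combine with x ≡ 6 (mod 16); new modulus lcm = 10608.
    Write x = 192 + 663·t and substitute into x ≡ 6 (mod 16): 663·t ≡ 6 − 192 = -186 (mod 16).
    Reduce coefficients mod 16: 7·t ≡ 6 (mod 16).
    The inverse of 7 mod 16 is 7 (since 7·7 = 49 = 3·16 + 1), so t ≡ 7·6 = 42 ≡ 10 (mod 16).
    Then x = 192 + 663·10 = 6822, valid modulo lcm(663, 16) = 10608: x ≡ 6822 (mod 10608).
Verify against each original: 6822 mod 13 = 10, 6822 mod 17 = 5, 6822 mod 3 = 0, 6822 mod 16 = 6.

x ≡ 6822 (mod 10608).


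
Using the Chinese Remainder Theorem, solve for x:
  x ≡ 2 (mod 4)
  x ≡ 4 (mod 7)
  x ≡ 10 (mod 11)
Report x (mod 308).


Moduli 4, 7, 11 are pairwise coprime; by CRT there is a unique solution modulo M = 4 · 7 · 11 = 308.
Solve pairwise, accumulating the modulus:
  Start with x ≡ 2 (mod 4).
  Combine with x ≡ 4 (mod 7): since gcd(4, 7) = 1, we get a unique residue mod 28.
    Write x = 2 + 4·t and substitute into x ≡ 4 (mod 7): 4·t ≡ 4 − 2 = 2 (mod 7).
    The inverse of 4 mod 7 is 2 (since 4·2 = 8 = 1·7 + 1), so t ≡ 2·2 = 4 ≡ 4 (mod 7).
    Then x = 2 + 4·4 = 18, valid modulo lcm(4, 7) = 28: x ≡ 18 (mod 28).
  Combine with x ≡ 10 (mod 11): since gcd(28, 11) = 1, we get a unique residue mod 308.
    Write x = 18 + 28·t and substitute into x ≡ 10 (mod 11): 28·t ≡ 10 − 18 = -8 (mod 11).
    Reduce coefficients mod 11: 6·t ≡ 3 (mod 11).
    The inverse of 6 mod 11 is 2 (since 6·2 = 12 = 1·11 + 1), so t ≡ 2·3 = 6 ≡ 6 (mod 11).
    Then x = 18 + 28·6 = 186, valid modulo lcm(28, 11) = 308: x ≡ 186 (mod 308).
Verify: 186 mod 4 = 2 ✓, 186 mod 7 = 4 ✓, 186 mod 11 = 10 ✓.

x ≡ 186 (mod 308).


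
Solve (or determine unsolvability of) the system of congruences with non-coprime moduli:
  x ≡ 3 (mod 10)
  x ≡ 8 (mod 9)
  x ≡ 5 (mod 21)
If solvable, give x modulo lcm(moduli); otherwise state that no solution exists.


Moduli 10, 9, 21 are not pairwise coprime, so CRT works modulo lcm(m_i) when all pairwise compatibility conditions hold.
Pairwise compatibility: gcd(m_i, m_j) must divide a_i - a_j for every pair.
Merge one congruence at a time:
  Start: x ≡ 3 (mod 10).
  Combine with x ≡ 8 (mod 9): gcd(10, 9) = 1; 8 - 3 = 5, which IS divisible by 1, so compatible.
    Write x = 3 + 10·t and substitute into x ≡ 8 (mod 9): 10·t ≡ 8 − 3 = 5 (mod 9).
    Reduce coefficients mod 9: 1·t ≡ 5 (mod 9).
    So t ≡ 5 (mod 9).
    Then x = 3 + 10·5 = 53, valid modulo lcm(10, 9) = 90: x ≡ 53 (mod 90).
  Combine with x ≡ 5 (mod 21): gcd(90, 21) = 3; 5 - 53 = -48, which IS divisible by 3, so compatible.
    Write x = 53 + 90·t and substitute into x ≡ 5 (mod 21): 90·t ≡ 5 − 53 = -48 (mod 21).
    Divide the congruence (and modulus) by g = 3: 30·t ≡ -16 (mod 7).
    Reduce coefficients mod 7: 2·t ≡ 5 (mod 7).
    The inverse of 2 mod 7 is 4 (since 2·4 = 8 = 1·7 + 1), so t ≡ 4·5 = 20 ≡ 6 (mod 7).
    Then x = 53 + 90·6 = 593, valid modulo lcm(90, 21) = 630: x ≡ 593 (mod 630).
Verify: 593 mod 10 = 3, 593 mod 9 = 8, 593 mod 21 = 5.

x ≡ 593 (mod 630).


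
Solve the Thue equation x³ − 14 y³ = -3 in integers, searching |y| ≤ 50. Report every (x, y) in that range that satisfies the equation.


The equation is x³ - 14y³ = -3. For fixed y, x³ = 14·y³ − 3, so a solution requires the RHS to be a perfect cube.
Strategy: iterate y from -50 to 50, compute RHS = 14·y³ − 3, and check whether it is a (positive or negative) perfect cube.
Check small values of y:
  y = 0: RHS = -3 is not a perfect cube.
  y = 1: RHS = 11 is not a perfect cube.
  y = -1: RHS = -17 is not a perfect cube.
  y = 2: RHS = 109 is not a perfect cube.
  y = -2: RHS = -115 is not a perfect cube.
  y = 3: RHS = 375 is not a perfect cube.
  y = -3: RHS = -381 is not a perfect cube.
Continuing the search up to |y| = 50 finds no solutions either.
No (x, y) in the scanned range satisfies the equation.

No integer solutions with |y| ≤ 50.


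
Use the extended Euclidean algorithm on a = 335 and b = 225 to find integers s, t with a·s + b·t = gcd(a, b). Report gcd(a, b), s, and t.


Euclidean algorithm on (335, 225) — divide until remainder is 0:
  335 = 1 · 225 + 110
  225 = 2 · 110 + 5
  110 = 22 · 5 + 0
gcd(335, 225) = 5.
Track Bezout coefficients alongside the remainders: start with r₀ = 335 = a·1 + b·0 (s = 1, t = 0) and r₁ = 225 = a·0 + b·1 (s = 0, t = 1); each new remainder r_{k+1} = r_{k-1} − q_k·r_k inherits s_{k+1} = s_{k-1} − q_k·s_k, t_{k+1} = t_{k-1} − q_k·t_k, so r_k = a·s_k + b·t_k at every step:
  q = 1: r = 110, s = 1 − 1·0 = 1, t = 0 − 1·1 = -1  (check: 335·1 + 225·(-1) = 110)
  q = 2: r = 5, s = 0 − 2·1 = -2, t = 1 − 2·(-1) = 3  (check: 335·(-2) + 225·3 = 5)
The row with r = 5 (the gcd) gives the Bezout coefficients s = -2, t = 3.
Result: 335 · (-2) + 225 · (3) = 5.

gcd(335, 225) = 5; s = -2, t = 3 (check: 335·(-2) + 225·3 = 5).


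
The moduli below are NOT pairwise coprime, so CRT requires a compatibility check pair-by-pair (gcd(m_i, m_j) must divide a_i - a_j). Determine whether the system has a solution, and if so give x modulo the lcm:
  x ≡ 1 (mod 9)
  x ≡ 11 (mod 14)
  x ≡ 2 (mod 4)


Moduli 9, 14, 4 are not pairwise coprime, so CRT works modulo lcm(m_i) when all pairwise compatibility conditions hold.
Pairwise compatibility: gcd(m_i, m_j) must divide a_i - a_j for every pair.
Merge one congruence at a time:
  Start: x ≡ 1 (mod 9).
  Combine with x ≡ 11 (mod 14): gcd(9, 14) = 1; 11 - 1 = 10, which IS divisible by 1, so compatible.
    Write x = 1 + 9·t and substitute into x ≡ 11 (mod 14): 9·t ≡ 11 − 1 = 10 (mod 14).
    The inverse of 9 mod 14 is 11 (since 9·11 = 99 = 7·14 + 1), so t ≡ 11·10 = 110 ≡ 12 (mod 14).
    Then x = 1 + 9·12 = 109, valid modulo lcm(9, 14) = 126: x ≡ 109 (mod 126).
  Combine with x ≡ 2 (mod 4): gcd(126, 4) = 2, and 2 - 109 = -107 is NOT divisible by 2.
    ⇒ system is inconsistent (no integer solution).

No solution (the system is inconsistent).


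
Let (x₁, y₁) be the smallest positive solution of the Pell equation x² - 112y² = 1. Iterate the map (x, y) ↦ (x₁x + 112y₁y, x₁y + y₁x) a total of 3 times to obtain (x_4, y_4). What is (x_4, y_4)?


Step 1: Find the fundamental solution (x₁, y₁) of x² - 112y² = 1.
  Expand √112 as a continued fraction. a₀ = ⌊√112⌋ = 10; iterate m_{k+1} = d_k·a_k − m_k, d_{k+1} = (112 − m_{k+1}²)/d_k, a_{k+1} = ⌊(a₀ + m_{k+1})/d_{k+1}⌋ (starting m₀ = 0, d₀ = 1), with convergents p_k = a_k·p_{k-1} + p_{k-2}, q_k = a_k·q_{k-1} + q_{k-2} (p₋₁ = 1, q₋₁ = 0):
  k = 0: a₀ = 10; p₀/q₀ = 10/1; p₀² − 112·q₀² = 100 − 112 = -12.
  k = 1: m = 10, d = 12, a = ⌊(10 + 10)/12⌋ = 1; p/q = (1·10 + 1)/(1·1 + 0) = 11/1; p² − 112·q² = 121 − 112 = 9.
  k = 2: m = 2, d = 9, a = ⌊(10 + 2)/9⌋ = 1; p/q = (1·11 + 10)/(1·1 + 1) = 21/2; p² − 112·q² = 441 − 448 = -7.
  k = 3: m = 7, d = 7, a = ⌊(10 + 7)/7⌋ = 2; p/q = (2·21 + 11)/(2·2 + 1) = 53/5; p² − 112·q² = 2809 − 2800 = 9.
  k = 4: m = 7, d = 9, a = ⌊(10 + 7)/9⌋ = 1; p/q = (1·53 + 21)/(1·5 + 2) = 74/7; p² − 112·q² = 5476 − 5488 = -12.
  k = 5: m = 2, d = 12, a = ⌊(10 + 2)/12⌋ = 1; p/q = (1·74 + 53)/(1·7 + 5) = 127/12; p² − 112·q² = 16129 − 16128 = 1.
  The first convergent with p² − 112·q² = 1 gives the fundamental solution (x₁, y₁) = (127, 12).
Step 2: Apply the recurrence (x_{n+1}, y_{n+1}) = (x₁x_n + 112y₁y_n, x₁y_n + y₁x_n) repeatedly.
  From (x_1, y_1) = (127, 12): x_2 = 127·127 + 112·12·12 = 32257; y_2 = 127·12 + 12·127 = 3048.
  From (x_2, y_2) = (32257, 3048): x_3 = 127·32257 + 112·12·3048 = 8193151; y_3 = 127·3048 + 12·32257 = 774180.
  From (x_3, y_3) = (8193151, 774180): x_4 = 127·8193151 + 112·12·774180 = 2081028097; y_4 = 127·774180 + 12·8193151 = 196638672.
Step 3: Verify x_4² - 112·y_4² = 4330677940503441409 - 4330677940503441408 = 1 (should be 1). ✓

(x_1, y_1) = (127, 12); (x_4, y_4) = (2081028097, 196638672).


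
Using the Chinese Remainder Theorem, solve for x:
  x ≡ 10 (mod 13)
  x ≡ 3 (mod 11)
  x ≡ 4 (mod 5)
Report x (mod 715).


Moduli 13, 11, 5 are pairwise coprime; by CRT there is a unique solution modulo M = 13 · 11 · 5 = 715.
Solve pairwise, accumulating the modulus:
  Start with x ≡ 10 (mod 13).
  Combine with x ≡ 3 (mod 11): since gcd(13, 11) = 1, we get a unique residue mod 143.
    Write x = 10 + 13·t and substitute into x ≡ 3 (mod 11): 13·t ≡ 3 − 10 = -7 (mod 11).
    Reduce coefficients mod 11: 2·t ≡ 4 (mod 11).
    The inverse of 2 mod 11 is 6 (since 2·6 = 12 = 1·11 + 1), so t ≡ 6·4 = 24 ≡ 2 (mod 11).
    Then x = 10 + 13·2 = 36, valid modulo lcm(13, 11) = 143: x ≡ 36 (mod 143).
  Combine with x ≡ 4 (mod 5): since gcd(143, 5) = 1, we get a unique residue mod 715.
    Write x = 36 + 143·t and substitute into x ≡ 4 (mod 5): 143·t ≡ 4 − 36 = -32 (mod 5).
    Reduce coefficients mod 5: 3·t ≡ 3 (mod 5).
    The inverse of 3 mod 5 is 2 (since 3·2 = 6 = 1·5 + 1), so t ≡ 2·3 = 6 ≡ 1 (mod 5).
    Then x = 36 + 143·1 = 179, valid modulo lcm(143, 5) = 715: x ≡ 179 (mod 715).
Verify: 179 mod 13 = 10 ✓, 179 mod 11 = 3 ✓, 179 mod 5 = 4 ✓.

x ≡ 179 (mod 715).


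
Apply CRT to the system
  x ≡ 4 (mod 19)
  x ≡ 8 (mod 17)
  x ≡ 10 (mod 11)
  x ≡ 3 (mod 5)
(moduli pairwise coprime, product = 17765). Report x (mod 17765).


Product of moduli M = 19 · 17 · 11 · 5 = 17765.
Merge one congruence at a time:
  Start: x ≡ 4 (mod 19).
  Combine with x ≡ 8 (mod 17); new modulus lcm = 323.
    Write x = 4 + 19·t and substitute into x ≡ 8 (mod 17): 19·t ≡ 8 − 4 = 4 (mod 17).
    Reduce coefficients mod 17: 2·t ≡ 4 (mod 17).
    The inverse of 2 mod 17 is 9 (since 2·9 = 18 = 1·17 + 1), so t ≡ 9·4 = 36 ≡ 2 (mod 17).
    Then x = 4 + 19·2 = 42, valid modulo lcm(19, 17) = 323: x ≡ 42 (mod 323).
  Combine with x ≡ 10 (mod 11); new modulus lcm = 3553.
    Write x = 42 + 323·t and substitute into x ≡ 10 (mod 11): 323·t ≡ 10 − 42 = -32 (mod 11).
    Reduce coefficients mod 11: 4·t ≡ 1 (mod 11).
    The inverse of 4 mod 11 is 3 (since 4·3 = 12 = 1·11 + 1), so t ≡ 3·1 = 3 ≡ 3 (mod 11).
    Then x = 42 + 323·3 = 1011, valid modulo lcm(323, 11) = 3553: x ≡ 1011 (mod 3553).
  Combine with x ≡ 3 (mod 5); new modulus lcm = 17765.
    Write x = 1011 + 3553·t and substitute into x ≡ 3 (mod 5): 3553·t ≡ 3 − 1011 = -1008 (mod 5).
    Reduce coefficients mod 5: 3·t ≡ 2 (mod 5).
    The inverse of 3 mod 5 is 2 (since 3·2 = 6 = 1·5 + 1), so t ≡ 2·2 = 4 ≡ 4 (mod 5).
    Then x = 1011 + 3553·4 = 15223, valid modulo lcm(3553, 5) = 17765: x ≡ 15223 (mod 17765).
Verify against each original: 15223 mod 19 = 4, 15223 mod 17 = 8, 15223 mod 11 = 10, 15223 mod 5 = 3.

x ≡ 15223 (mod 17765).


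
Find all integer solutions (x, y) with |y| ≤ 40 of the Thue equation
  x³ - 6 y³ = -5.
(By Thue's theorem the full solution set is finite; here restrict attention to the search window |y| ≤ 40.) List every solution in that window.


The equation is x³ - 6y³ = -5. For fixed y, x³ = 6·y³ − 5, so a solution requires the RHS to be a perfect cube.
Strategy: iterate y from -40 to 40, compute RHS = 6·y³ − 5, and check whether it is a (positive or negative) perfect cube.
Check small values of y:
  y = 0: RHS = -5 is not a perfect cube.
  y = 1: RHS = 1 = (1)³ ⇒ x = 1 works.
  y = -1: RHS = -11 is not a perfect cube.
  y = 2: RHS = 43 is not a perfect cube.
  y = -2: RHS = -53 is not a perfect cube.
  y = 3: RHS = 157 is not a perfect cube.
  y = -3: RHS = -167 is not a perfect cube.
Continuing the search up to |y| = 40 finds no further solutions beyond those listed.
Collected solutions: (1, 1).

Solutions (with |y| ≤ 40): (1, 1).


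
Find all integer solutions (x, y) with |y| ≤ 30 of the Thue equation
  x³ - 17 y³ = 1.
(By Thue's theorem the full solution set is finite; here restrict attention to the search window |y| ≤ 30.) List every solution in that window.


The equation is x³ - 17y³ = 1. For fixed y, x³ = 17·y³ + 1, so a solution requires the RHS to be a perfect cube.
Strategy: iterate y from -30 to 30, compute RHS = 17·y³ + 1, and check whether it is a (positive or negative) perfect cube.
Check small values of y:
  y = 0: RHS = 1 = (1)³ ⇒ x = 1 works.
  y = 1: RHS = 18 is not a perfect cube.
  y = -1: RHS = -16 is not a perfect cube.
  y = 2: RHS = 137 is not a perfect cube.
  y = -2: RHS = -135 is not a perfect cube.
  y = 3: RHS = 460 is not a perfect cube.
  y = -3: RHS = -458 is not a perfect cube.
Continuing, at y = 7: RHS = 5832 = (18)³ ⇒ x = 18 works.
Searching the remaining y in |y| ≤ 30 finds no further solutions.
Collected solutions: (1, 0), (18, 7).

Solutions (with |y| ≤ 30): (1, 0), (18, 7).


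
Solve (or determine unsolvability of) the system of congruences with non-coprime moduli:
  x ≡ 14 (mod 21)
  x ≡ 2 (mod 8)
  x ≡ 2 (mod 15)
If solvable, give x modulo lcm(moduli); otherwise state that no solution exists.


Moduli 21, 8, 15 are not pairwise coprime, so CRT works modulo lcm(m_i) when all pairwise compatibility conditions hold.
Pairwise compatibility: gcd(m_i, m_j) must divide a_i - a_j for every pair.
Merge one congruence at a time:
  Start: x ≡ 14 (mod 21).
  Combine with x ≡ 2 (mod 8): gcd(21, 8) = 1; 2 - 14 = -12, which IS divisible by 1, so compatible.
    Write x = 14 + 21·t and substitute into x ≡ 2 (mod 8): 21·t ≡ 2 − 14 = -12 (mod 8).
    Reduce coefficients mod 8: 5·t ≡ 4 (mod 8).
    The inverse of 5 mod 8 is 5 (since 5·5 = 25 = 3·8 + 1), so t ≡ 5·4 = 20 ≡ 4 (mod 8).
    Then x = 14 + 21·4 = 98, valid modulo lcm(21, 8) = 168: x ≡ 98 (mod 168).
  Combine with x ≡ 2 (mod 15): gcd(168, 15) = 3; 2 - 98 = -96, which IS divisible by 3, so compatible.
    Write x = 98 + 168·t and substitute into x ≡ 2 (mod 15): 168·t ≡ 2 − 98 = -96 (mod 15).
    Divide the congruence (and modulus) by g = 3: 56·t ≡ -32 (mod 5).
    Reduce coefficients mod 5: 1·t ≡ 3 (mod 5).
    So t ≡ 3 (mod 5).
    Then x = 98 + 168·3 = 602, valid modulo lcm(168, 15) = 840: x ≡ 602 (mod 840).
Verify: 602 mod 21 = 14, 602 mod 8 = 2, 602 mod 15 = 2.

x ≡ 602 (mod 840).


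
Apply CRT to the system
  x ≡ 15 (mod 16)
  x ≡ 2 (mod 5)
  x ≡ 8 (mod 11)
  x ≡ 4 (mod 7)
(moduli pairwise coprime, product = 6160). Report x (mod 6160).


Product of moduli M = 16 · 5 · 11 · 7 = 6160.
Merge one congruence at a time:
  Start: x ≡ 15 (mod 16).
  Combine with x ≡ 2 (mod 5); new modulus lcm = 80.
    Write x = 15 + 16·t and substitute into x ≡ 2 (mod 5): 16·t ≡ 2 − 15 = -13 (mod 5).
    Reduce coefficients mod 5: 1·t ≡ 2 (mod 5).
    So t ≡ 2 (mod 5).
    Then x = 15 + 16·2 = 47, valid modulo lcm(16, 5) = 80: x ≡ 47 (mod 80).
  Combine with x ≡ 8 (mod 11); new modulus lcm = 880.
    Write x = 47 + 80·t and substitute into x ≡ 8 (mod 11): 80·t ≡ 8 − 47 = -39 (mod 11).
    Reduce coefficients mod 11: 3·t ≡ 5 (mod 11).
    The inverse of 3 mod 11 is 4 (since 3·4 = 12 = 1·11 + 1), so t ≡ 4·5 = 20 ≡ 9 (mod 11).
    Then x = 47 + 80·9 = 767, valid modulo lcm(80, 11) = 880: x ≡ 767 (mod 880).
  Combine with x ≡ 4 (mod 7); new modulus lcm = 6160.
    Write x = 767 + 880·t and substitute into x ≡ 4 (mod 7): 880·t ≡ 4 − 767 = -763 (mod 7).
    Reduce coefficients mod 7: 5·t ≡ 0 (mod 7).
    The inverse of 5 mod 7 is 3 (since 5·3 = 15 = 2·7 + 1), so t ≡ 3·0 = 0 ≡ 0 (mod 7).
    Then x = 767 + 880·0 = 767, valid modulo lcm(880, 7) = 6160: x ≡ 767 (mod 6160).
Verify against each original: 767 mod 16 = 15, 767 mod 5 = 2, 767 mod 11 = 8, 767 mod 7 = 4.

x ≡ 767 (mod 6160).


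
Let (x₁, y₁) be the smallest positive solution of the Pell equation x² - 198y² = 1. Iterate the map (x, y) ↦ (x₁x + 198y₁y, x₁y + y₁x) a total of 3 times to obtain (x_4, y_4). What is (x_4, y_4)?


Step 1: Find the fundamental solution (x₁, y₁) of x² - 198y² = 1.
  Expand √198 as a continued fraction. a₀ = ⌊√198⌋ = 14; iterate m_{k+1} = d_k·a_k − m_k, d_{k+1} = (198 − m_{k+1}²)/d_k, a_{k+1} = ⌊(a₀ + m_{k+1})/d_{k+1}⌋ (starting m₀ = 0, d₀ = 1), with convergents p_k = a_k·p_{k-1} + p_{k-2}, q_k = a_k·q_{k-1} + q_{k-2} (p₋₁ = 1, q₋₁ = 0):
  k = 0: a₀ = 14; p₀/q₀ = 14/1; p₀² − 198·q₀² = 196 − 198 = -2.
  k = 1: m = 14, d = 2, a = ⌊(14 + 14)/2⌋ = 14; p/q = (14·14 + 1)/(14·1 + 0) = 197/14; p² − 198·q² = 38809 − 38808 = 1.
  The first convergent with p² − 198·q² = 1 gives the fundamental solution (x₁, y₁) = (197, 14).
Step 2: Apply the recurrence (x_{n+1}, y_{n+1}) = (x₁x_n + 198y₁y_n, x₁y_n + y₁x_n) repeatedly.
  From (x_1, y_1) = (197, 14): x_2 = 197·197 + 198·14·14 = 77617; y_2 = 197·14 + 14·197 = 5516.
  From (x_2, y_2) = (77617, 5516): x_3 = 197·77617 + 198·14·5516 = 30580901; y_3 = 197·5516 + 14·77617 = 2173290.
  From (x_3, y_3) = (30580901, 2173290): x_4 = 197·30580901 + 198·14·2173290 = 12048797377; y_4 = 197·2173290 + 14·30580901 = 856270744.
Step 3: Verify x_4² - 198·y_4² = 145173518232002080129 - 145173518232002080128 = 1 (should be 1). ✓

(x_1, y_1) = (197, 14); (x_4, y_4) = (12048797377, 856270744).


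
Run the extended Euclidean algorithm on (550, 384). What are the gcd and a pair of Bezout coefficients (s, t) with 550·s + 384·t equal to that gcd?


Euclidean algorithm on (550, 384) — divide until remainder is 0:
  550 = 1 · 384 + 166
  384 = 2 · 166 + 52
  166 = 3 · 52 + 10
  52 = 5 · 10 + 2
  10 = 5 · 2 + 0
gcd(550, 384) = 2.
Track Bezout coefficients alongside the remainders: start with r₀ = 550 = a·1 + b·0 (s = 1, t = 0) and r₁ = 384 = a·0 + b·1 (s = 0, t = 1); each new remainder r_{k+1} = r_{k-1} − q_k·r_k inherits s_{k+1} = s_{k-1} − q_k·s_k, t_{k+1} = t_{k-1} − q_k·t_k, so r_k = a·s_k + b·t_k at every step:
  q = 1: r = 166, s = 1 − 1·0 = 1, t = 0 − 1·1 = -1  (check: 550·1 + 384·(-1) = 166)
  q = 2: r = 52, s = 0 − 2·1 = -2, t = 1 − 2·(-1) = 3  (check: 550·(-2) + 384·3 = 52)
  q = 3: r = 10, s = 1 − 3·(-2) = 7, t = -1 − 3·3 = -10  (check: 550·7 + 384·(-10) = 10)
  q = 5: r = 2, s = -2 − 5·7 = -37, t = 3 − 5·(-10) = 53  (check: 550·(-37) + 384·53 = 2)
The row with r = 2 (the gcd) gives the Bezout coefficients s = -37, t = 53.
Result: 550 · (-37) + 384 · (53) = 2.

gcd(550, 384) = 2; s = -37, t = 53 (check: 550·(-37) + 384·53 = 2).


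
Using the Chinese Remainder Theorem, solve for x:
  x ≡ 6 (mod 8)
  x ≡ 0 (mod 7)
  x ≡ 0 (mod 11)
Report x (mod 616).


Moduli 8, 7, 11 are pairwise coprime; by CRT there is a unique solution modulo M = 8 · 7 · 11 = 616.
Solve pairwise, accumulating the modulus:
  Start with x ≡ 6 (mod 8).
  Combine with x ≡ 0 (mod 7): since gcd(8, 7) = 1, we get a unique residue mod 56.
    Write x = 6 + 8·t and substitute into x ≡ 0 (mod 7): 8·t ≡ 0 − 6 = -6 (mod 7).
    Reduce coefficients mod 7: 1·t ≡ 1 (mod 7).
    So t ≡ 1 (mod 7).
    Then x = 6 + 8·1 = 14, valid modulo lcm(8, 7) = 56: x ≡ 14 (mod 56).
  Combine with x ≡ 0 (mod 11): since gcd(56, 11) = 1, we get a unique residue mod 616.
    Write x = 14 + 56·t and substitute into x ≡ 0 (mod 11): 56·t ≡ 0 − 14 = -14 (mod 11).
    Reduce coefficients mod 11: 1·t ≡ 8 (mod 11).
    So t ≡ 8 (mod 11).
    Then x = 14 + 56·8 = 462, valid modulo lcm(56, 11) = 616: x ≡ 462 (mod 616).
Verify: 462 mod 8 = 6 ✓, 462 mod 7 = 0 ✓, 462 mod 11 = 0 ✓.

x ≡ 462 (mod 616).


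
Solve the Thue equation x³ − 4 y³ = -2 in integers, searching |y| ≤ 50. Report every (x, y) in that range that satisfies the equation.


The equation is x³ - 4y³ = -2. For fixed y, x³ = 4·y³ − 2, so a solution requires the RHS to be a perfect cube.
Strategy: iterate y from -50 to 50, compute RHS = 4·y³ − 2, and check whether it is a (positive or negative) perfect cube.
Check small values of y:
  y = 0: RHS = -2 is not a perfect cube.
  y = 1: RHS = 2 is not a perfect cube.
  y = -1: RHS = -6 is not a perfect cube.
  y = 2: RHS = 30 is not a perfect cube.
  y = -2: RHS = -34 is not a perfect cube.
  y = 3: RHS = 106 is not a perfect cube.
  y = -3: RHS = -110 is not a perfect cube.
Continuing the search up to |y| = 50 finds no solutions either.
No (x, y) in the scanned range satisfies the equation.

No integer solutions with |y| ≤ 50.


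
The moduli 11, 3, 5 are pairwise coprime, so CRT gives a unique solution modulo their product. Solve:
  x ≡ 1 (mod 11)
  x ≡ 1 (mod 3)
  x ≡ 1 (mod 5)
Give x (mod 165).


Moduli 11, 3, 5 are pairwise coprime; by CRT there is a unique solution modulo M = 11 · 3 · 5 = 165.
Solve pairwise, accumulating the modulus:
  Start with x ≡ 1 (mod 11).
  Combine with x ≡ 1 (mod 3): since gcd(11, 3) = 1, we get a unique residue mod 33.
    Write x = 1 + 11·t and substitute into x ≡ 1 (mod 3): 11·t ≡ 1 − 1 = 0 (mod 3).
    Reduce coefficients mod 3: 2·t ≡ 0 (mod 3).
    The inverse of 2 mod 3 is 2 (since 2·2 = 4 = 1·3 + 1), so t ≡ 2·0 = 0 ≡ 0 (mod 3).
    Then x = 1 + 11·0 = 1, valid modulo lcm(11, 3) = 33: x ≡ 1 (mod 33).
  Combine with x ≡ 1 (mod 5): since gcd(33, 5) = 1, we get a unique residue mod 165.
    Write x = 1 + 33·t and substitute into x ≡ 1 (mod 5): 33·t ≡ 1 − 1 = 0 (mod 5).
    Reduce coefficients mod 5: 3·t ≡ 0 (mod 5).
    The inverse of 3 mod 5 is 2 (since 3·2 = 6 = 1·5 + 1), so t ≡ 2·0 = 0 ≡ 0 (mod 5).
    Then x = 1 + 33·0 = 1, valid modulo lcm(33, 5) = 165: x ≡ 1 (mod 165).
Verify: 1 mod 11 = 1 ✓, 1 mod 3 = 1 ✓, 1 mod 5 = 1 ✓.

x ≡ 1 (mod 165).


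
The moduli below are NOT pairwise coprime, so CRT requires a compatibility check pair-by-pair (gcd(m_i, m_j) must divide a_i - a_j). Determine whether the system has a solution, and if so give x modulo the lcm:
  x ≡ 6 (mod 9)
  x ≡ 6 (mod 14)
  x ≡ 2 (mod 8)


Moduli 9, 14, 8 are not pairwise coprime, so CRT works modulo lcm(m_i) when all pairwise compatibility conditions hold.
Pairwise compatibility: gcd(m_i, m_j) must divide a_i - a_j for every pair.
Merge one congruence at a time:
  Start: x ≡ 6 (mod 9).
  Combine with x ≡ 6 (mod 14): gcd(9, 14) = 1; 6 - 6 = 0, which IS divisible by 1, so compatible.
    Write x = 6 + 9·t and substitute into x ≡ 6 (mod 14): 9·t ≡ 6 − 6 = 0 (mod 14).
    The inverse of 9 mod 14 is 11 (since 9·11 = 99 = 7·14 + 1), so t ≡ 11·0 = 0 ≡ 0 (mod 14).
    Then x = 6 + 9·0 = 6, valid modulo lcm(9, 14) = 126: x ≡ 6 (mod 126).
  Combine with x ≡ 2 (mod 8): gcd(126, 8) = 2; 2 - 6 = -4, which IS divisible by 2, so compatible.
    Write x = 6 + 126·t and substitute into x ≡ 2 (mod 8): 126·t ≡ 2 − 6 = -4 (mod 8).
    Divide the congruence (and modulus) by g = 2: 63·t ≡ -2 (mod 4).
    Reduce coefficients mod 4: 3·t ≡ 2 (mod 4).
    The inverse of 3 mod 4 is 3 (since 3·3 = 9 = 2·4 + 1), so t ≡ 3·2 = 6 ≡ 2 (mod 4).
    Then x = 6 + 126·2 = 258, valid modulo lcm(126, 8) = 504: x ≡ 258 (mod 504).
Verify: 258 mod 9 = 6, 258 mod 14 = 6, 258 mod 8 = 2.

x ≡ 258 (mod 504).


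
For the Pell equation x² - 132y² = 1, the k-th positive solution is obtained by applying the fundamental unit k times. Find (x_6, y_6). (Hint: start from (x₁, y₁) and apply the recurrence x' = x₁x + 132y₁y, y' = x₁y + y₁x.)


Step 1: Find the fundamental solution (x₁, y₁) of x² - 132y² = 1.
  Expand √132 as a continued fraction. a₀ = ⌊√132⌋ = 11; iterate m_{k+1} = d_k·a_k − m_k, d_{k+1} = (132 − m_{k+1}²)/d_k, a_{k+1} = ⌊(a₀ + m_{k+1})/d_{k+1}⌋ (starting m₀ = 0, d₀ = 1), with convergents p_k = a_k·p_{k-1} + p_{k-2}, q_k = a_k·q_{k-1} + q_{k-2} (p₋₁ = 1, q₋₁ = 0):
  k = 0: a₀ = 11; p₀/q₀ = 11/1; p₀² − 132·q₀² = 121 − 132 = -11.
  k = 1: m = 11, d = 11, a = ⌊(11 + 11)/11⌋ = 2; p/q = (2·11 + 1)/(2·1 + 0) = 23/2; p² − 132·q² = 529 − 528 = 1.
  The first convergent with p² − 132·q² = 1 gives the fundamental solution (x₁, y₁) = (23, 2).
Step 2: Apply the recurrence (x_{n+1}, y_{n+1}) = (x₁x_n + 132y₁y_n, x₁y_n + y₁x_n) repeatedly.
  From (x_1, y_1) = (23, 2): x_2 = 23·23 + 132·2·2 = 1057; y_2 = 23·2 + 2·23 = 92.
  From (x_2, y_2) = (1057, 92): x_3 = 23·1057 + 132·2·92 = 48599; y_3 = 23·92 + 2·1057 = 4230.
  From (x_3, y_3) = (48599, 4230): x_4 = 23·48599 + 132·2·4230 = 2234497; y_4 = 23·4230 + 2·48599 = 194488.
  From (x_4, y_4) = (2234497, 194488): x_5 = 23·2234497 + 132·2·194488 = 102738263; y_5 = 23·194488 + 2·2234497 = 8942218.
  From (x_5, y_5) = (102738263, 8942218): x_6 = 23·102738263 + 132·2·8942218 = 4723725601; y_6 = 23·8942218 + 2·102738263 = 411147540.
Step 3: Verify x_6² - 132·y_6² = 22313583553542811201 - 22313583553542811200 = 1 (should be 1). ✓

(x_1, y_1) = (23, 2); (x_6, y_6) = (4723725601, 411147540).


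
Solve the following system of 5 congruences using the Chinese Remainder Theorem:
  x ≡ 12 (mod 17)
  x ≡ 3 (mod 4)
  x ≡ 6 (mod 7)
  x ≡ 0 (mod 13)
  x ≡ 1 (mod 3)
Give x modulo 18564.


Product of moduli M = 17 · 4 · 7 · 13 · 3 = 18564.
Merge one congruence at a time:
  Start: x ≡ 12 (mod 17).
  Combine with x ≡ 3 (mod 4); new modulus lcm = 68.
    Write x = 12 + 17·t and substitute into x ≡ 3 (mod 4): 17·t ≡ 3 − 12 = -9 (mod 4).
    Reduce coefficients mod 4: 1·t ≡ 3 (mod 4).
    So t ≡ 3 (mod 4).
    Then x = 12 + 17·3 = 63, valid modulo lcm(17, 4) = 68: x ≡ 63 (mod 68).
  Combine with x ≡ 6 (mod 7); new modulus lcm = 476.
    Write x = 63 + 68·t and substitute into x ≡ 6 (mod 7): 68·t ≡ 6 − 63 = -57 (mod 7).
    Reduce coefficients mod 7: 5·t ≡ 6 (mod 7).
    The inverse of 5 mod 7 is 3 (since 5·3 = 15 = 2·7 + 1), so t ≡ 3·6 = 18 ≡ 4 (mod 7).
    Then x = 63 + 68·4 = 335, valid modulo lcm(68, 7) = 476: x ≡ 335 (mod 476).
  Combine with x ≡ 0 (mod 13); new modulus lcm = 6188.
    Write x = 335 + 476·t and substitute into x ≡ 0 (mod 13): 476·t ≡ 0 − 335 = -335 (mod 13).
    Reduce coefficients mod 13: 8·t ≡ 3 (mod 13).
    The inverse of 8 mod 13 is 5 (since 8·5 = 40 = 3·13 + 1), so t ≡ 5·3 = 15 ≡ 2 (mod 13).
    Then x = 335 + 476·2 = 1287, valid modulo lcm(476, 13) = 6188: x ≡ 1287 (mod 6188).
  Combine with x ≡ 1 (mod 3); new modulus lcm = 18564.
    Write x = 1287 + 6188·t and substitute into x ≡ 1 (mod 3): 6188·t ≡ 1 − 1287 = -1286 (mod 3).
    Reduce coefficients mod 3: 2·t ≡ 1 (mod 3).
    The inverse of 2 mod 3 is 2 (since 2·2 = 4 = 1·3 + 1), so t ≡ 2·1 = 2 ≡ 2 (mod 3).
    Then x = 1287 + 6188·2 = 13663, valid modulo lcm(6188, 3) = 18564: x ≡ 13663 (mod 18564).
Verify against each original: 13663 mod 17 = 12, 13663 mod 4 = 3, 13663 mod 7 = 6, 13663 mod 13 = 0, 13663 mod 3 = 1.

x ≡ 13663 (mod 18564).


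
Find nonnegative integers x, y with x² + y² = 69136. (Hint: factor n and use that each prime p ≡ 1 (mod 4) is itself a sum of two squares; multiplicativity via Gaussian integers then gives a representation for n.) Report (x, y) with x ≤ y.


Step 1: Factor n = 69136 = 2^4 · 29 · 149.
Step 2: Check the mod-4 condition on each prime factor: 2 = 2 (special); 29 ≡ 1 (mod 4), exponent 1; 149 ≡ 1 (mod 4), exponent 1.
All primes ≡ 3 (mod 4) appear to even exponent (or don't appear), so by the two-squares theorem n IS expressible as a sum of two squares.
Step 3: Build a representation. Group n = k² · m with k = 4 and m = 29 · 149 = 4321 (a product of primes ≡ 1 (mod 4)); a representation of m scales to one of n via (k·x)² + (k·y)² = k²(x² + y²). Each prime p ≡ 1 (mod 4) is itself a sum of two squares; find a² by testing p − a² for a perfect square:
  29: 29 − 1² = 28, 29 − 2² = 25 = 5² ⇒ 29 = 2² + 5².
  149: 149 − 1² = 148, 149 − 2² = 145, 149 − 3² = 140, 149 − 4² = 133, 149 − 5² = 124, 149 − 6² = 113, 149 − 7² = 100 = 10² ⇒ 149 = 7² + 10².
  Combine using the Brahmagupta–Fibonacci identity (a² + b²)(c² + d²) = (ac − bd)² + (ad + bc)² = (ac + bd)² + (ad − bc)²:
  29 · 149 = 4321: from (2² + 5²)(7² + 10²), take (2·7 − 5·10, 2·10 + 5·7) = (14 − 50, 20 + 35) = (-36, 55); dropping signs (only squares matter) gives (36, 55); check 36² + 55² = 1296 + 3025 = 4321 ✓.
  Scale by k = 4: (4·36, 4·55) = (144, 220).
Step 4: Order so x ≤ y and verify: 144² + 220² = 20736 + 48400 = 69136 = n. ✓

n = 69136 = 144² + 220² (one valid representation with x ≤ y).


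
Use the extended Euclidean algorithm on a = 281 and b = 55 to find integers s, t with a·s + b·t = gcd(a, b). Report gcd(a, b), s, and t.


Euclidean algorithm on (281, 55) — divide until remainder is 0:
  281 = 5 · 55 + 6
  55 = 9 · 6 + 1
  6 = 6 · 1 + 0
gcd(281, 55) = 1.
Track Bezout coefficients alongside the remainders: start with r₀ = 281 = a·1 + b·0 (s = 1, t = 0) and r₁ = 55 = a·0 + b·1 (s = 0, t = 1); each new remainder r_{k+1} = r_{k-1} − q_k·r_k inherits s_{k+1} = s_{k-1} − q_k·s_k, t_{k+1} = t_{k-1} − q_k·t_k, so r_k = a·s_k + b·t_k at every step:
  q = 5: r = 6, s = 1 − 5·0 = 1, t = 0 − 5·1 = -5  (check: 281·1 + 55·(-5) = 6)
  q = 9: r = 1, s = 0 − 9·1 = -9, t = 1 − 9·(-5) = 46  (check: 281·(-9) + 55·46 = 1)
The row with r = 1 (the gcd) gives the Bezout coefficients s = -9, t = 46.
Result: 281 · (-9) + 55 · (46) = 1.

gcd(281, 55) = 1; s = -9, t = 46 (check: 281·(-9) + 55·46 = 1).


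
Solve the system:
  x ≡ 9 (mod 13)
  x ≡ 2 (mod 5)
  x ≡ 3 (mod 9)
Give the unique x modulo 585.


Moduli 13, 5, 9 are pairwise coprime; by CRT there is a unique solution modulo M = 13 · 5 · 9 = 585.
Solve pairwise, accumulating the modulus:
  Start with x ≡ 9 (mod 13).
  Combine with x ≡ 2 (mod 5): since gcd(13, 5) = 1, we get a unique residue mod 65.
    Write x = 9 + 13·t and substitute into x ≡ 2 (mod 5): 13·t ≡ 2 − 9 = -7 (mod 5).
    Reduce coefficients mod 5: 3·t ≡ 3 (mod 5).
    The inverse of 3 mod 5 is 2 (since 3·2 = 6 = 1·5 + 1), so t ≡ 2·3 = 6 ≡ 1 (mod 5).
    Then x = 9 + 13·1 = 22, valid modulo lcm(13, 5) = 65: x ≡ 22 (mod 65).
  Combine with x ≡ 3 (mod 9): since gcd(65, 9) = 1, we get a unique residue mod 585.
    Write x = 22 + 65·t and substitute into x ≡ 3 (mod 9): 65·t ≡ 3 − 22 = -19 (mod 9).
    Reduce coefficients mod 9: 2·t ≡ 8 (mod 9).
    The inverse of 2 mod 9 is 5 (since 2·5 = 10 = 1·9 + 1), so t ≡ 5·8 = 40 ≡ 4 (mod 9).
    Then x = 22 + 65·4 = 282, valid modulo lcm(65, 9) = 585: x ≡ 282 (mod 585).
Verify: 282 mod 13 = 9 ✓, 282 mod 5 = 2 ✓, 282 mod 9 = 3 ✓.

x ≡ 282 (mod 585).
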